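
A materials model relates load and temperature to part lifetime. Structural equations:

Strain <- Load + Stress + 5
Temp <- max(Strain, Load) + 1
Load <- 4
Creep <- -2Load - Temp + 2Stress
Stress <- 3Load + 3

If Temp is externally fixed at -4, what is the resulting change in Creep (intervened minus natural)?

29

Intervening sets Temp = -4 and removes its equation (Temp <- max(Strain, Load) + 1).
Stress = 3Load + 3  [with Load=4]  = 15
Creep = -2Load - Temp + 2Stress  [with Load=4, Temp=-4, Stress=15]  = 26
Without intervention: Stress = 3Load + 3  [with Load=4]  = 15; Strain = Load + Stress + 5  [with Load=4, Stress=15]  = 24; Temp = max(Strain, Load) + 1  [with Strain=24, Load=4]  = 25; Creep = -2Load - Temp + 2Stress  [with Load=4, Temp=25, Stress=15]  = -3.
Change = 26 − (-3) = 29.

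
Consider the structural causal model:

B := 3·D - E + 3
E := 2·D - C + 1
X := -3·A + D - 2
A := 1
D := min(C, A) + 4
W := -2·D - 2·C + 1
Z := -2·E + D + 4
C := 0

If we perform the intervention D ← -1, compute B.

The intervention breaks the incoming arrows to D: D := min(C, A) + 4 no longer applies, and D = -1.
E = 2·D - C + 1  [with D=-1, C=0]  = -1
B = 3·D - E + 3  [with D=-1, E=-1]  = 1

1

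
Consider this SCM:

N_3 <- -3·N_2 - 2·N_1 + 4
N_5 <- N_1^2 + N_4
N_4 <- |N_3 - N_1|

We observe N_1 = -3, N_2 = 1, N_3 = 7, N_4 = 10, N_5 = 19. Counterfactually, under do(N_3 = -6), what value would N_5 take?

do(N_3=-6) replaces the equation N_3 <- -3·N_2 - 2·N_1 + 4 with the constant N_3 = -6.
N_4 = |N_3 - N_1|  [with N_3=-6, N_1=-3]  = 3
N_5 = N_1^2 + N_4  [with N_1=-3, N_4=3]  = 12

12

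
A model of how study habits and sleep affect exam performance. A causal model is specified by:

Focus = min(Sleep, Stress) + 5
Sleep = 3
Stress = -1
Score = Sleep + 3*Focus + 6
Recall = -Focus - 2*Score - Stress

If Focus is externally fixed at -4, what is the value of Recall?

do(Focus=-4) replaces the equation Focus = min(Sleep, Stress) + 5 with the constant Focus = -4.
Score = Sleep + 3*Focus + 6  [with Sleep=3, Focus=-4]  = -3
Recall = -Focus - 2*Score - Stress  [with Focus=-4, Score=-3, Stress=-1]  = 11

11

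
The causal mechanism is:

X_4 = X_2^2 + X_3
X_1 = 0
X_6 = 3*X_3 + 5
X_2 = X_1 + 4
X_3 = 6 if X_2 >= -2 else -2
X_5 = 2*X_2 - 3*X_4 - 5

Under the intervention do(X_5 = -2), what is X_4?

The intervention breaks the incoming arrows to X_5: X_5 = 2*X_2 - 3*X_4 - 5 no longer applies, and X_5 = -2.
Since X_4 is not a descendant of the intervened variable, it is unaffected.
X_2 = X_1 + 4  [with X_1=0]  = 4
X_3 = 6 if X_2 >= -2 else -2  [with X_2=4]  = 6
X_4 = X_2^2 + X_3  [with X_2=4, X_3=6]  = 22

22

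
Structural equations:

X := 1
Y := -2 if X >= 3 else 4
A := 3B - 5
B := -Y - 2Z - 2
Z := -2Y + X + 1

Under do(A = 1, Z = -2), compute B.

-2

Under do(A = 1, Z = -2), each intervened variable's structural equation is replaced by its fixed value.
Y = -2 if X >= 3 else 4  [with X=1]  = 4
B = -Y - 2Z - 2  [with Y=4, Z=-2]  = -2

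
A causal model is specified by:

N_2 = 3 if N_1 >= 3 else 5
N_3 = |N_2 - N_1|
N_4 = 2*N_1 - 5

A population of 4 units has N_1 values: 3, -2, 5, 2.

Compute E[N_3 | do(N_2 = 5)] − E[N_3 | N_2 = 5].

-2

Under do(N_2=5), N_2's equation is replaced by N_2=5 for every unit. Per-unit N_3: 2, 7, 0, 3. Mean = 3.
Conditioning on N_2=5 selects the 2 unit(s) with N_1 ∈ {-2, 2}. Their N_3 values: 7, 3. Mean = 5.
Difference = 3 − 5 = -2.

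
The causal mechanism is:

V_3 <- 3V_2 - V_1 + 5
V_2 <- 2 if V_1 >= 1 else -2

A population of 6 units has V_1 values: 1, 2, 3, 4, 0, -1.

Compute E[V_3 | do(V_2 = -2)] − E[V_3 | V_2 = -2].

do(V_2=-2) breaks V_2's dependence on V_1. With V_2=-2 fixed, V_3 across the units is -2, -3, -4, -5, -1, 0, mean -2.5.
E[V_3|V_2=-2] averages over only the 2 units with V_2=-2 (V_1 = 0, -1): V_3 = -1, 0, mean -0.5.
Difference = -2.5 − (-0.5) = -2.

-2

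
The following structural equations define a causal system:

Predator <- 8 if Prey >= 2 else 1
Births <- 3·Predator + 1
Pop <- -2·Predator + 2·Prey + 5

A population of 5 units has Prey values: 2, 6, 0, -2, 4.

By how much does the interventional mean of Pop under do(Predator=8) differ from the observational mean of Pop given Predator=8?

do(Predator=8) breaks Predator's dependence on Prey. With Predator=8 fixed, Pop across the units is -7, 1, -11, -15, -3, mean -7.
Conditioning on Predator=8 selects the 3 unit(s) with Prey ∈ {2, 6, 4}. Their Pop values: -7, 1, -3. Mean = -3.
Difference = -7 − (-3) = -4.

-4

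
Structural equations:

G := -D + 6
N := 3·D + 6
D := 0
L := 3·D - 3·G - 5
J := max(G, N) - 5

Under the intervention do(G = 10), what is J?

5

do(G=10) replaces the equation G := -D + 6 with the constant G = 10.
N = 3·D + 6  [with D=0]  = 6
J = max(G, N) - 5  [with G=10, N=6]  = 5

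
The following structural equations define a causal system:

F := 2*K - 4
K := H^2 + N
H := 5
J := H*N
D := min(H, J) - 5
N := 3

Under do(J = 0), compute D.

The intervention breaks the incoming arrows to J: J := H*N no longer applies, and J = 0.
D = min(H, J) - 5  [with H=5, J=0]  = -5

-5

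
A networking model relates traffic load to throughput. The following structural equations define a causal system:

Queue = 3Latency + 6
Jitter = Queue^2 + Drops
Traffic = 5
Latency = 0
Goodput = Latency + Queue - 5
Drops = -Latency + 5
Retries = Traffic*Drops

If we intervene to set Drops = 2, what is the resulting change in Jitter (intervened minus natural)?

Under do(Drops=2), the mechanism Drops = -Latency + 5 is discarded; Drops is fixed at 2.
Queue = 3Latency + 6  [with Latency=0]  = 6
Jitter = Queue^2 + Drops  [with Queue=6, Drops=2]  = 38
Without intervention: Queue = 3Latency + 6  [with Latency=0]  = 6; Drops = -Latency + 5  [with Latency=0]  = 5; Jitter = Queue^2 + Drops  [with Queue=6, Drops=5]  = 41.
Change = 38 − 41 = -3.

-3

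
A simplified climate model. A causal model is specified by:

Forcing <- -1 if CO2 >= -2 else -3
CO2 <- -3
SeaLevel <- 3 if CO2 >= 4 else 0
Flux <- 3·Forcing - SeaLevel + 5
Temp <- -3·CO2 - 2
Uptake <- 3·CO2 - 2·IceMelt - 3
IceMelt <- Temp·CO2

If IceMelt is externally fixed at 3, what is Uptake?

-18

The intervention breaks the incoming arrows to IceMelt: IceMelt <- Temp·CO2 no longer applies, and IceMelt = 3.
Uptake = 3·CO2 - 2·IceMelt - 3  [with CO2=-3, IceMelt=3]  = -18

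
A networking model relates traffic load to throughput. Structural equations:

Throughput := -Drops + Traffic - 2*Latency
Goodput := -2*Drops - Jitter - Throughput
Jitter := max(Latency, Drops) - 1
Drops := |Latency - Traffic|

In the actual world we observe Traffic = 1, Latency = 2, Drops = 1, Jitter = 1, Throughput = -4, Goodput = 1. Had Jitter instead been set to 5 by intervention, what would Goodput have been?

Under do(Jitter=5), the mechanism Jitter := max(Latency, Drops) - 1 is discarded; Jitter is fixed at 5.
Drops = |Latency - Traffic|  [with Latency=2, Traffic=1]  = 1
Throughput = -Drops + Traffic - 2*Latency  [with Drops=1, Traffic=1, Latency=2]  = -4
Goodput = -2*Drops - Jitter - Throughput  [with Drops=1, Jitter=5, Throughput=-4]  = -3

-3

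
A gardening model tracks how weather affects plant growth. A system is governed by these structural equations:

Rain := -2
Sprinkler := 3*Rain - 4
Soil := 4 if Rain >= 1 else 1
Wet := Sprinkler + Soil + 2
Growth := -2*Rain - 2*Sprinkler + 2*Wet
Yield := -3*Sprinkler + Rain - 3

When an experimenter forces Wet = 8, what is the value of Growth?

Intervening sets Wet = 8 and removes its equation (Wet := Sprinkler + Soil + 2).
Sprinkler = 3*Rain - 4  [with Rain=-2]  = -10
Growth = -2*Rain - 2*Sprinkler + 2*Wet  [with Rain=-2, Sprinkler=-10, Wet=8]  = 40

40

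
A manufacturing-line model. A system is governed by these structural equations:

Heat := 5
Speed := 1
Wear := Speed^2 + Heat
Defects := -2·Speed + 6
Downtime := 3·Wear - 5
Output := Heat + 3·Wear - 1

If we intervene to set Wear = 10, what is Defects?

4

The intervention breaks the incoming arrows to Wear: Wear := Speed^2 + Heat no longer applies, and Wear = 10.
Defects is not downstream of the intervention, so its value is determined by the original equations.
Defects = -2·Speed + 6  [with Speed=1]  = 4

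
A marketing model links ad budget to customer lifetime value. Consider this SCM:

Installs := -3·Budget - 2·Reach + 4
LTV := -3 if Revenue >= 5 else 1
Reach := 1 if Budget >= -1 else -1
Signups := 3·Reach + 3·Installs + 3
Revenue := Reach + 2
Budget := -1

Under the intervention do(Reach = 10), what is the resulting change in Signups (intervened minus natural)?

-27

Under do(Reach=10), the mechanism Reach := 1 if Budget >= -1 else -1 is discarded; Reach is fixed at 10.
Installs = -3·Budget - 2·Reach + 4  [with Budget=-1, Reach=10]  = -13
Signups = 3·Reach + 3·Installs + 3  [with Reach=10, Installs=-13]  = -6
Without intervention: Reach = 1 if Budget >= -1 else -1  [with Budget=-1]  = 1; Installs = -3·Budget - 2·Reach + 4  [with Budget=-1, Reach=1]  = 5; Signups = 3·Reach + 3·Installs + 3  [with Reach=1, Installs=5]  = 21.
Change = -6 − 21 = -27.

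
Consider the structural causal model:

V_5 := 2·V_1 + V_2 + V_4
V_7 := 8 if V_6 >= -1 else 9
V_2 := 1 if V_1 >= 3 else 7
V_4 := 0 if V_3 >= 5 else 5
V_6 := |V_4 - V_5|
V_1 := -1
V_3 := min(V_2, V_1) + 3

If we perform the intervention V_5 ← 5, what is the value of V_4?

5

The intervention breaks the incoming arrows to V_5: V_5 := 2·V_1 + V_2 + V_4 no longer applies, and V_5 = 5.
Since V_4 is not a descendant of the intervened variable, it is unaffected.
V_2 = 1 if V_1 >= 3 else 7  [with V_1=-1]  = 7
V_3 = min(V_2, V_1) + 3  [with V_2=7, V_1=-1]  = 2
V_4 = 0 if V_3 >= 5 else 5  [with V_3=2]  = 5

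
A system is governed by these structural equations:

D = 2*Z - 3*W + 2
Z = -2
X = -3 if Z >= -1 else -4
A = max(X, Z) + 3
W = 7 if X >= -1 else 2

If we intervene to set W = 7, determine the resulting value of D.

Intervening sets W = 7 and removes its equation (W = 7 if X >= -1 else 2).
D = 2*Z - 3*W + 2  [with Z=-2, W=7]  = -23

-23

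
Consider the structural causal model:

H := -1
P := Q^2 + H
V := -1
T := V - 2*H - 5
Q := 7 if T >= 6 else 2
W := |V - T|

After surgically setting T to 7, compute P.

The intervention breaks the incoming arrows to T: T := V - 2*H - 5 no longer applies, and T = 7.
Q = 7 if T >= 6 else 2  [with T=7]  = 7
P = Q^2 + H  [with Q=7, H=-1]  = 48

48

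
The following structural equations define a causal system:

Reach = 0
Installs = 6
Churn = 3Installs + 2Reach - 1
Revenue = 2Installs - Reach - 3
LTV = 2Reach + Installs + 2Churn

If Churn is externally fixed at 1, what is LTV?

8

do(Churn=1) replaces the equation Churn = 3Installs + 2Reach - 1 with the constant Churn = 1.
LTV = 2Reach + Installs + 2Churn  [with Reach=0, Installs=6, Churn=1]  = 8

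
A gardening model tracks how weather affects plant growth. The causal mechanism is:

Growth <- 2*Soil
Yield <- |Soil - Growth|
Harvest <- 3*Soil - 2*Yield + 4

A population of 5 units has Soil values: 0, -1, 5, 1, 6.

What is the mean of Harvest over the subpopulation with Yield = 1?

Conditioning on Yield=1 selects the 2 unit(s) with Soil ∈ {-1, 1}. Their Harvest values: -1, 5. Mean = 2.

2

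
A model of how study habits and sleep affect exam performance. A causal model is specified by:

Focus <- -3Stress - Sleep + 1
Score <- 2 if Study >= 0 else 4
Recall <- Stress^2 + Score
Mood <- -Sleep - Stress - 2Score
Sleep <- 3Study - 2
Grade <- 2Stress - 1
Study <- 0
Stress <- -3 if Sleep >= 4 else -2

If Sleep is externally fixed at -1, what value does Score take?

do(Sleep=-1) replaces the equation Sleep <- 3Study - 2 with the constant Sleep = -1.
Since Score is not a descendant of the intervened variable, it is unaffected.
Score = 2 if Study >= 0 else 4  [with Study=0]  = 2

2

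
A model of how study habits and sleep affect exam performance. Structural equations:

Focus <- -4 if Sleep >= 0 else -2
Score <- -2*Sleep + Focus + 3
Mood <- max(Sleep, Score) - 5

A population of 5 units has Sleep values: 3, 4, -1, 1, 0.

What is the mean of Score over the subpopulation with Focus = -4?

E[Score|Focus=-4] averages over only the 4 units with Focus=-4 (Sleep = 3, 4, 1, 0): Score = -7, -9, -3, -1, mean -5.

-5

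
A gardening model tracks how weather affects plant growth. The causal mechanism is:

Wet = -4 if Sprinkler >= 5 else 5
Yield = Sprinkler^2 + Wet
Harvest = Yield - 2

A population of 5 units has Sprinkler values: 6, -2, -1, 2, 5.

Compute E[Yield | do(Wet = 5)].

do(Wet=5) breaks Wet's dependence on Sprinkler. With Wet=5 fixed, Yield across the units is 41, 9, 6, 9, 30, mean 19.

19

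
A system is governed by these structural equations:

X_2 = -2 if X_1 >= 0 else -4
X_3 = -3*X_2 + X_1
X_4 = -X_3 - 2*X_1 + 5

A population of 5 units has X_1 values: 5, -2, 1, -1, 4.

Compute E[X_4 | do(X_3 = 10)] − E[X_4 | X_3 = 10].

do(X_3=10) breaks X_3's dependence on X_1. With X_3=10 fixed, X_4 across the units is -15, -1, -7, -3, -13, mean -7.8.
Conditioning on X_3=10 selects the 2 unit(s) with X_1 ∈ {-2, 4}. Their X_4 values: -1, -13. Mean = -7.
Difference = -7.8 − (-7) = -0.8.

-0.8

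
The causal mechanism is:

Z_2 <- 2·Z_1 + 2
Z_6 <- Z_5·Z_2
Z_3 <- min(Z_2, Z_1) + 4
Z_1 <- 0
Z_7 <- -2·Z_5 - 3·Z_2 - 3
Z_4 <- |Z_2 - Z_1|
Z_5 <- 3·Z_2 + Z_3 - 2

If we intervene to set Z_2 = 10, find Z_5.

do(Z_2=10) replaces the equation Z_2 <- 2·Z_1 + 2 with the constant Z_2 = 10.
Z_3 = min(Z_2, Z_1) + 4  [with Z_2=10, Z_1=0]  = 4
Z_5 = 3·Z_2 + Z_3 - 2  [with Z_2=10, Z_3=4]  = 32

32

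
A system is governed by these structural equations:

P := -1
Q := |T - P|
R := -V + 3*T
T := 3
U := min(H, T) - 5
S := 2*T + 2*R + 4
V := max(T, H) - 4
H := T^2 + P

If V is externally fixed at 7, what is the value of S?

14

do(V=7) replaces the equation V := max(T, H) - 4 with the constant V = 7.
R = -V + 3*T  [with V=7, T=3]  = 2
S = 2*T + 2*R + 4  [with T=3, R=2]  = 14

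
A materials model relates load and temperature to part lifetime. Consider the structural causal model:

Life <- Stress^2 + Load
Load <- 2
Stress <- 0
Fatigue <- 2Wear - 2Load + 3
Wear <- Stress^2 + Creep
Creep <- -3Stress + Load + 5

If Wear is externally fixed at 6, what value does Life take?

Under do(Wear=6), the mechanism Wear <- Stress^2 + Creep is discarded; Wear is fixed at 6.
Since Life is not a descendant of the intervened variable, it is unaffected.
Life = Stress^2 + Load  [with Stress=0, Load=2]  = 2

2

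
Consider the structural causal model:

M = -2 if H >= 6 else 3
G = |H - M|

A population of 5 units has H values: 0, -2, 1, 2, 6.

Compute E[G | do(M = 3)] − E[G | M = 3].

Under do(M=3), M's equation is replaced by M=3 for every unit. Per-unit G: 3, 5, 2, 1, 3. Mean = 2.8.
Conditioning on M=3 selects the 4 unit(s) with H ∈ {0, -2, 1, 2}. Their G values: 3, 5, 2, 1. Mean = 2.75.
Difference = 2.8 − 2.75 = 0.05.

0.05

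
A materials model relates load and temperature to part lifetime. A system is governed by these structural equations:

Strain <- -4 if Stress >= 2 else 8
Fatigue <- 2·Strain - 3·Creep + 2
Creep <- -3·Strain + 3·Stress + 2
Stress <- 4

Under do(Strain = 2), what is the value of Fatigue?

-18

Under do(Strain=2), the mechanism Strain <- -4 if Stress >= 2 else 8 is discarded; Strain is fixed at 2.
Creep = -3·Strain + 3·Stress + 2  [with Strain=2, Stress=4]  = 8
Fatigue = 2·Strain - 3·Creep + 2  [with Strain=2, Creep=8]  = -18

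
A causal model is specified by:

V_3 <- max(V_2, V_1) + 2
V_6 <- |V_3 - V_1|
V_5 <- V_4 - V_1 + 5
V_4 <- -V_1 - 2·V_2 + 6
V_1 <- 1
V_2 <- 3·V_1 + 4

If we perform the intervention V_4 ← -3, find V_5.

Intervening sets V_4 = -3 and removes its equation (V_4 <- -V_1 - 2·V_2 + 6).
V_5 = V_4 - V_1 + 5  [with V_4=-3, V_1=1]  = 1

1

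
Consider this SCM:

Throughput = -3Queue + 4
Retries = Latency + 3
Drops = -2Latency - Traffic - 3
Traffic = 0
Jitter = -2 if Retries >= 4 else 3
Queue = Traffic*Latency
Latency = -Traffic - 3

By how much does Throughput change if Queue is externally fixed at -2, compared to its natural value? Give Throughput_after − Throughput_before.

The intervention breaks the incoming arrows to Queue: Queue = Traffic*Latency no longer applies, and Queue = -2.
Throughput = -3Queue + 4  [with Queue=-2]  = 10
Without intervention: Latency = -Traffic - 3  [with Traffic=0]  = -3; Queue = Traffic*Latency  [with Traffic=0, Latency=-3]  = 0; Throughput = -3Queue + 4  [with Queue=0]  = 4.
Change = 10 − 4 = 6.

6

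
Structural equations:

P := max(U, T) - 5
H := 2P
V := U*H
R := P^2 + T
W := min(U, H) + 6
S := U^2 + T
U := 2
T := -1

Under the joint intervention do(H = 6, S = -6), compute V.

Under do(H = 6, S = -6), each intervened variable's structural equation is replaced by its fixed value.
V = U*H  [with U=2, H=6]  = 12

12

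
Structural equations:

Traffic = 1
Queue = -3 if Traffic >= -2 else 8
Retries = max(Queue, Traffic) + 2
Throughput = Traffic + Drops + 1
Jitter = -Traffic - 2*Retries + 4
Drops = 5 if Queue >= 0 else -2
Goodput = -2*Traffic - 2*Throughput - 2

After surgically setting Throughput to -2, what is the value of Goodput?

Intervening sets Throughput = -2 and removes its equation (Throughput = Traffic + Drops + 1).
Goodput = -2*Traffic - 2*Throughput - 2  [with Traffic=1, Throughput=-2]  = 0

0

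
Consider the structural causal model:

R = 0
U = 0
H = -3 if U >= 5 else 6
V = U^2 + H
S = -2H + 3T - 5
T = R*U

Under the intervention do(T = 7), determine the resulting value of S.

4

The intervention breaks the incoming arrows to T: T = R*U no longer applies, and T = 7.
H = -3 if U >= 5 else 6  [with U=0]  = 6
S = -2H + 3T - 5  [with H=6, T=7]  = 4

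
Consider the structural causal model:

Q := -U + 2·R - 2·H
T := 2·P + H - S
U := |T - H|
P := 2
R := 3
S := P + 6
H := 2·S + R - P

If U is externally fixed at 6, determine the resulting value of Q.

Intervening sets U = 6 and removes its equation (U := |T - H|).
S = P + 6  [with P=2]  = 8
H = 2·S + R - P  [with S=8, R=3, P=2]  = 17
Q = -U + 2·R - 2·H  [with U=6, R=3, H=17]  = -34

-34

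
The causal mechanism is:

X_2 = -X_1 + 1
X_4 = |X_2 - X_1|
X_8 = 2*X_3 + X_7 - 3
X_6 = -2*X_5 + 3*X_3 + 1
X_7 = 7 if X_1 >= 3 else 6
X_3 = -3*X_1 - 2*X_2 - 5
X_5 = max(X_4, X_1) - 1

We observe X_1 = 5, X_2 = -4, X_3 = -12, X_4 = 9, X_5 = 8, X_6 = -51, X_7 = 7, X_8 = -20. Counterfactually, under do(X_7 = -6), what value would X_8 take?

do(X_7=-6) replaces the equation X_7 = 7 if X_1 >= 3 else 6 with the constant X_7 = -6.
X_2 = -X_1 + 1  [with X_1=5]  = -4
X_3 = -3*X_1 - 2*X_2 - 5  [with X_1=5, X_2=-4]  = -12
X_8 = 2*X_3 + X_7 - 3  [with X_3=-12, X_7=-6]  = -33

-33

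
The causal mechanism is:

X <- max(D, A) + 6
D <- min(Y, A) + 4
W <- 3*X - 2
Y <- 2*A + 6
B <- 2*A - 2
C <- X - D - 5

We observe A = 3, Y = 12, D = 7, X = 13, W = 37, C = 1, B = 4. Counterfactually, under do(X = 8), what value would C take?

-4

Under do(X=8), the mechanism X <- max(D, A) + 6 is discarded; X is fixed at 8.
Y = 2*A + 6  [with A=3]  = 12
D = min(Y, A) + 4  [with Y=12, A=3]  = 7
C = X - D - 5  [with X=8, D=7]  = -4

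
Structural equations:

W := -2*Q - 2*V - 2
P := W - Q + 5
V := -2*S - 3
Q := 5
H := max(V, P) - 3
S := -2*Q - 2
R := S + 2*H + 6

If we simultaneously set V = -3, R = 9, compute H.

Under do(V = -3, R = 9), each intervened variable's structural equation is replaced by its fixed value.
W = -2*Q - 2*V - 2  [with Q=5, V=-3]  = -6
P = W - Q + 5  [with W=-6, Q=5]  = -6
H = max(V, P) - 3  [with V=-3, P=-6]  = -6

-6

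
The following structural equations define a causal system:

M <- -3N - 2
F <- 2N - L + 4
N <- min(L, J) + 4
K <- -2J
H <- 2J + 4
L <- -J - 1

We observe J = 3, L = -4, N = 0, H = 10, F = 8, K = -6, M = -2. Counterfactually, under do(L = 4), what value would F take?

14

do(L=4) replaces the equation L <- -J - 1 with the constant L = 4.
N = min(L, J) + 4  [with L=4, J=3]  = 7
F = 2N - L + 4  [with N=7, L=4]  = 14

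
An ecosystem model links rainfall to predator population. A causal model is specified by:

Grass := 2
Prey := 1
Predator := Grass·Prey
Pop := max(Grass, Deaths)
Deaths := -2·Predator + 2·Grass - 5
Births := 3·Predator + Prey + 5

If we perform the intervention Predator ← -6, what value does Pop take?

The intervention breaks the incoming arrows to Predator: Predator := Grass·Prey no longer applies, and Predator = -6.
Deaths = -2·Predator + 2·Grass - 5  [with Predator=-6, Grass=2]  = 11
Pop = max(Grass, Deaths)  [with Grass=2, Deaths=11]  = 11

11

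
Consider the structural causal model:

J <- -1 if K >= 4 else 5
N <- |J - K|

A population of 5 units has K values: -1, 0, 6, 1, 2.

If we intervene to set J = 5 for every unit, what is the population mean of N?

The intervention sets J=5 in all 5 units regardless of K. Recomputing N per unit gives 6, 5, 1, 4, 3; average 3.8.

3.8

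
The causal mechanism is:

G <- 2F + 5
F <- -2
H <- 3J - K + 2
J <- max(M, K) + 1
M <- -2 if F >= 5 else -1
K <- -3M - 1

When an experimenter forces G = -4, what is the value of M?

The intervention breaks the incoming arrows to G: G <- 2F + 5 no longer applies, and G = -4.
Since M is not a descendant of the intervened variable, it is unaffected.
M = -2 if F >= 5 else -1  [with F=-2]  = -1

-1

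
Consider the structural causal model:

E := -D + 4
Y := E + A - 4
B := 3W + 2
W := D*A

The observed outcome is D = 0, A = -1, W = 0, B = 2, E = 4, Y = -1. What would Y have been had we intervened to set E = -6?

-11

The intervention breaks the incoming arrows to E: E := -D + 4 no longer applies, and E = -6.
Y = E + A - 4  [with E=-6, A=-1]  = -11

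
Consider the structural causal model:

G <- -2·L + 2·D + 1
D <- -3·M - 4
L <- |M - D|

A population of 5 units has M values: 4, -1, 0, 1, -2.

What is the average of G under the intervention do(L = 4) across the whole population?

The intervention sets L=4 in all 5 units regardless of M. Recomputing G per unit gives -39, -9, -15, -21, -3; average -17.4.

-17.4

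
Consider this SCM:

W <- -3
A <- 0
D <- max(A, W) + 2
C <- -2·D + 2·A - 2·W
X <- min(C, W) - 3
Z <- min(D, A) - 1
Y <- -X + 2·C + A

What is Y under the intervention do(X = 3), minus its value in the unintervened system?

Under do(X=3), the mechanism X <- min(C, W) - 3 is discarded; X is fixed at 3.
D = max(A, W) + 2  [with A=0, W=-3]  = 2
C = -2·D + 2·A - 2·W  [with D=2, A=0, W=-3]  = 2
Y = -X + 2·C + A  [with X=3, C=2, A=0]  = 1
Without intervention: D = max(A, W) + 2  [with A=0, W=-3]  = 2; C = -2·D + 2·A - 2·W  [with D=2, A=0, W=-3]  = 2; X = min(C, W) - 3  [with C=2, W=-3]  = -6; Y = -X + 2·C + A  [with X=-6, C=2, A=0]  = 10.
Change = 1 − 10 = -9.

-9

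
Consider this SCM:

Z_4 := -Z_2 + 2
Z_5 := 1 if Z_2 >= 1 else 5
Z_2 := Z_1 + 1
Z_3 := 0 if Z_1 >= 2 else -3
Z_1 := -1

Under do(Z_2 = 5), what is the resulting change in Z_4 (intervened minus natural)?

-5

Under do(Z_2=5), the mechanism Z_2 := Z_1 + 1 is discarded; Z_2 is fixed at 5.
Z_4 = -Z_2 + 2  [with Z_2=5]  = -3
Without intervention: Z_2 = Z_1 + 1  [with Z_1=-1]  = 0; Z_4 = -Z_2 + 2  [with Z_2=0]  = 2.
Change = -3 − 2 = -5.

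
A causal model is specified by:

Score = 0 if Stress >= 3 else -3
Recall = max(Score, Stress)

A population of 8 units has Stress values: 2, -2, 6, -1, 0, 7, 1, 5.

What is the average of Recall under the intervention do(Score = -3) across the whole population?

2.25

do(Score=-3) breaks Score's dependence on Stress. With Score=-3 fixed, Recall across the units is 2, -2, 6, -1, 0, 7, 1, 5, mean 2.25.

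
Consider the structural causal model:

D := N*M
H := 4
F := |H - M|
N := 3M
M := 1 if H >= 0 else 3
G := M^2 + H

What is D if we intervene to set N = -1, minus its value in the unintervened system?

Intervening sets N = -1 and removes its equation (N := 3M).
M = 1 if H >= 0 else 3  [with H=4]  = 1
D = N*M  [with N=-1, M=1]  = -1
Without intervention: M = 1 if H >= 0 else 3  [with H=4]  = 1; N = 3M  [with M=1]  = 3; D = N*M  [with N=3, M=1]  = 3.
Change = -1 − 3 = -4.

-4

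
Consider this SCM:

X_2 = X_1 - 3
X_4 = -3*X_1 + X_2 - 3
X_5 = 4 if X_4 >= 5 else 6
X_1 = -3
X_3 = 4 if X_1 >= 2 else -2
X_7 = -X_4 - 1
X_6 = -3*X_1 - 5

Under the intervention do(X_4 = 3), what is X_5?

6

Intervening sets X_4 = 3 and removes its equation (X_4 = -3*X_1 + X_2 - 3).
X_5 = 4 if X_4 >= 5 else 6  [with X_4=3]  = 6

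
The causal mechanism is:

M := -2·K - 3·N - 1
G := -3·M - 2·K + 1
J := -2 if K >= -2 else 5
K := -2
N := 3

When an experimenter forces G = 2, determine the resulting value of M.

-6

Under do(G=2), the mechanism G := -3·M - 2·K + 1 is discarded; G is fixed at 2.
Since M is not a descendant of the intervened variable, it is unaffected.
M = -2·K - 3·N - 1  [with K=-2, N=3]  = -6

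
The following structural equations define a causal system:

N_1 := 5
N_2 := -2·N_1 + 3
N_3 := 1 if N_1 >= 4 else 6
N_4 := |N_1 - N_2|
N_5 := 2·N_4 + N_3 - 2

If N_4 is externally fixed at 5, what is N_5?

Intervening sets N_4 = 5 and removes its equation (N_4 := |N_1 - N_2|).
N_3 = 1 if N_1 >= 4 else 6  [with N_1=5]  = 1
N_5 = 2·N_4 + N_3 - 2  [with N_4=5, N_3=1]  = 9

9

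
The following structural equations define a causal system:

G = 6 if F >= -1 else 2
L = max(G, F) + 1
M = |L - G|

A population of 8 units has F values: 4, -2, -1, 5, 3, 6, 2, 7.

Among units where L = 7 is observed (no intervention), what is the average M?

1

Observing L=7 restricts to units where L's equation naturally yields 7: F ∈ {4, -1, 5, 3, 6, 2}. In that subpopulation M = 1, 1, 1, 1, 1, 1, mean 1.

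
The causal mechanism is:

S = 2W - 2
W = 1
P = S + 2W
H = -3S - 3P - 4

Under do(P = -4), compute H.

8

The intervention breaks the incoming arrows to P: P = S + 2W no longer applies, and P = -4.
S = 2W - 2  [with W=1]  = 0
H = -3S - 3P - 4  [with S=0, P=-4]  = 8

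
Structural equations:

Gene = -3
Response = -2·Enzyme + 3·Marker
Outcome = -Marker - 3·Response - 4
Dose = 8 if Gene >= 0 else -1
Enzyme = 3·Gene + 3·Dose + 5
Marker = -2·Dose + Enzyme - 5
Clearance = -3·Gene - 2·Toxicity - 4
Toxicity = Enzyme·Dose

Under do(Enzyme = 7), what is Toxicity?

-7

The intervention breaks the incoming arrows to Enzyme: Enzyme = 3·Gene + 3·Dose + 5 no longer applies, and Enzyme = 7.
Dose = 8 if Gene >= 0 else -1  [with Gene=-3]  = -1
Toxicity = Enzyme·Dose  [with Enzyme=7, Dose=-1]  = -7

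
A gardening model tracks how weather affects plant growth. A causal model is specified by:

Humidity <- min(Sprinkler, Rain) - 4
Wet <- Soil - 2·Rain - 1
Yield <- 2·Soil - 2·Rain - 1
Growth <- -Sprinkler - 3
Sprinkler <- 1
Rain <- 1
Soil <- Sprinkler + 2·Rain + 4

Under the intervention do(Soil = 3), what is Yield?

The intervention breaks the incoming arrows to Soil: Soil <- Sprinkler + 2·Rain + 4 no longer applies, and Soil = 3.
Yield = 2·Soil - 2·Rain - 1  [with Soil=3, Rain=1]  = 3

3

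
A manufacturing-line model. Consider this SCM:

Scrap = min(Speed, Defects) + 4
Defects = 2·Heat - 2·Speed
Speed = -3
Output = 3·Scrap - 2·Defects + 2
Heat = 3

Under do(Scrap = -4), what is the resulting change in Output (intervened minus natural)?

-15

Intervening sets Scrap = -4 and removes its equation (Scrap = min(Speed, Defects) + 4).
Defects = 2·Heat - 2·Speed  [with Heat=3, Speed=-3]  = 12
Output = 3·Scrap - 2·Defects + 2  [with Scrap=-4, Defects=12]  = -34
Without intervention: Defects = 2·Heat - 2·Speed  [with Heat=3, Speed=-3]  = 12; Scrap = min(Speed, Defects) + 4  [with Speed=-3, Defects=12]  = 1; Output = 3·Scrap - 2·Defects + 2  [with Scrap=1, Defects=12]  = -19.
Change = -34 − (-19) = -15.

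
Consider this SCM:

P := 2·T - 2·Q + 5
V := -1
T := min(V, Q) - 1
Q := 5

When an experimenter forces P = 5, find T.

Under do(P=5), the mechanism P := 2·T - 2·Q + 5 is discarded; P is fixed at 5.
Since T is not a descendant of the intervened variable, it is unaffected.
T = min(V, Q) - 1  [with V=-1, Q=5]  = -2

-2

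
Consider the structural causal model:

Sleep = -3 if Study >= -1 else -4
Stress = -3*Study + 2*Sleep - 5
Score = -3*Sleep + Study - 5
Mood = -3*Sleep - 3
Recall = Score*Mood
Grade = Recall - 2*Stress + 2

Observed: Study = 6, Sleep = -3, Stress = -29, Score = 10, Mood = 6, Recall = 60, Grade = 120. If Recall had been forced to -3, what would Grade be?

Intervening sets Recall = -3 and removes its equation (Recall = Score*Mood).
Sleep = -3 if Study >= -1 else -4  [with Study=6]  = -3
Stress = -3*Study + 2*Sleep - 5  [with Study=6, Sleep=-3]  = -29
Grade = Recall - 2*Stress + 2  [with Recall=-3, Stress=-29]  = 57

57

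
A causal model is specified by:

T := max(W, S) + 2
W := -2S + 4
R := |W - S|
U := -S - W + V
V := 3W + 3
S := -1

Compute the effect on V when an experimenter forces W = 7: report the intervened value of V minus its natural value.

3

Under do(W=7), the mechanism W := -2S + 4 is discarded; W is fixed at 7.
V = 3W + 3  [with W=7]  = 24
Without intervention: W = -2S + 4  [with S=-1]  = 6; V = 3W + 3  [with W=6]  = 21.
Change = 24 − 21 = 3.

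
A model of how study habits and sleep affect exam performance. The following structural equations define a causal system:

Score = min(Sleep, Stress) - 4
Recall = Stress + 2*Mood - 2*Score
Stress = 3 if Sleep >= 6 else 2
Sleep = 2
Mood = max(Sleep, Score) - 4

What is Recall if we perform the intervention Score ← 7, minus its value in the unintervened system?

do(Score=7) replaces the equation Score = min(Sleep, Stress) - 4 with the constant Score = 7.
Stress = 3 if Sleep >= 6 else 2  [with Sleep=2]  = 2
Mood = max(Sleep, Score) - 4  [with Sleep=2, Score=7]  = 3
Recall = Stress + 2*Mood - 2*Score  [with Stress=2, Mood=3, Score=7]  = -6
Without intervention: Stress = 3 if Sleep >= 6 else 2  [with Sleep=2]  = 2; Score = min(Sleep, Stress) - 4  [with Sleep=2, Stress=2]  = -2; Mood = max(Sleep, Score) - 4  [with Sleep=2, Score=-2]  = -2; Recall = Stress + 2*Mood - 2*Score  [with Stress=2, Mood=-2, Score=-2]  = 2.
Change = -6 − 2 = -8.

-8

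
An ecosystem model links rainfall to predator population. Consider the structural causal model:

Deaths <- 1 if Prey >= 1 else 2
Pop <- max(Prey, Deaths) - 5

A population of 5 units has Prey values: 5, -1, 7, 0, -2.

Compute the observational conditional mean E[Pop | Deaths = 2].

Observing Deaths=2 restricts to units where Deaths's equation naturally yields 2: Prey ∈ {-1, 0, -2}. In that subpopulation Pop = -3, -3, -3, mean -3.

-3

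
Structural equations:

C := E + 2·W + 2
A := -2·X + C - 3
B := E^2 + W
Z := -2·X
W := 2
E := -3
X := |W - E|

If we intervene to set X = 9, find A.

The intervention breaks the incoming arrows to X: X := |W - E| no longer applies, and X = 9.
C = E + 2·W + 2  [with E=-3, W=2]  = 3
A = -2·X + C - 3  [with X=9, C=3]  = -18

-18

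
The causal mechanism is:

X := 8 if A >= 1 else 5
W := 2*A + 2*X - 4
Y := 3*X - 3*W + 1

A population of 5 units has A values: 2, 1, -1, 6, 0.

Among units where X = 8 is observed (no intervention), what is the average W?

18

Conditioning on X=8 selects the 3 unit(s) with A ∈ {2, 1, 6}. Their W values: 16, 14, 24. Mean = 18.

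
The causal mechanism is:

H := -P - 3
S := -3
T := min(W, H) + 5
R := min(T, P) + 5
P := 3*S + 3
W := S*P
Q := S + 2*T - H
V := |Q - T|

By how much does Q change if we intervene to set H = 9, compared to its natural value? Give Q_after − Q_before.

6

The intervention breaks the incoming arrows to H: H := -P - 3 no longer applies, and H = 9.
P = 3*S + 3  [with S=-3]  = -6
W = S*P  [with S=-3, P=-6]  = 18
T = min(W, H) + 5  [with W=18, H=9]  = 14
Q = S + 2*T - H  [with S=-3, T=14, H=9]  = 16
Without intervention: P = 3*S + 3  [with S=-3]  = -6; H = -P - 3  [with P=-6]  = 3; W = S*P  [with S=-3, P=-6]  = 18; T = min(W, H) + 5  [with W=18, H=3]  = 8; Q = S + 2*T - H  [with S=-3, T=8, H=3]  = 10.
Change = 16 − 10 = 6.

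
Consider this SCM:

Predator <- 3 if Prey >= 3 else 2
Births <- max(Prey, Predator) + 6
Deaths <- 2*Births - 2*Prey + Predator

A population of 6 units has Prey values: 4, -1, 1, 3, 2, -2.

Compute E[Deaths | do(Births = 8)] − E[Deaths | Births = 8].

Under do(Births=8), Births's equation is replaced by Births=8 for every unit. Per-unit Deaths: 11, 20, 16, 13, 14, 22. Mean = 16.
E[Deaths|Births=8] averages over only the 4 units with Births=8 (Prey = -1, 1, 2, -2): Deaths = 20, 16, 14, 22, mean 18.
Difference = 16 − 18 = -2.

-2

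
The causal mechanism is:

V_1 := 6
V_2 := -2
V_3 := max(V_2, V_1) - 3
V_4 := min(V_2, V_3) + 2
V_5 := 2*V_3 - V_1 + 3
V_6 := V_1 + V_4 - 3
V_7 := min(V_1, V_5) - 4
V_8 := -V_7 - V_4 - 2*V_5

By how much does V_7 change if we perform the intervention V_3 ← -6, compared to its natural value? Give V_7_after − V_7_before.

-18

The intervention breaks the incoming arrows to V_3: V_3 := max(V_2, V_1) - 3 no longer applies, and V_3 = -6.
V_5 = 2*V_3 - V_1 + 3  [with V_3=-6, V_1=6]  = -15
V_7 = min(V_1, V_5) - 4  [with V_1=6, V_5=-15]  = -19
Without intervention: V_3 = max(V_2, V_1) - 3  [with V_2=-2, V_1=6]  = 3; V_5 = 2*V_3 - V_1 + 3  [with V_3=3, V_1=6]  = 3; V_7 = min(V_1, V_5) - 4  [with V_1=6, V_5=3]  = -1.
Change = -19 − (-1) = -18.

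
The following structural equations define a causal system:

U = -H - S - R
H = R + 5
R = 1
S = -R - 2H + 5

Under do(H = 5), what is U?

0

Under do(H=5), the mechanism H = R + 5 is discarded; H is fixed at 5.
S = -R - 2H + 5  [with R=1, H=5]  = -6
U = -H - S - R  [with H=5, S=-6, R=1]  = 0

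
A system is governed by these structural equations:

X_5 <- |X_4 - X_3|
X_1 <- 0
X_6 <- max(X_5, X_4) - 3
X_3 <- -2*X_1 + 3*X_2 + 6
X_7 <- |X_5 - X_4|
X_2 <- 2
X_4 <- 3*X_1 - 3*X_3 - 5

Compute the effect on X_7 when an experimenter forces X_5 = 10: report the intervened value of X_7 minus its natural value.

-43

Under do(X_5=10), the mechanism X_5 <- |X_4 - X_3| is discarded; X_5 is fixed at 10.
X_3 = -2*X_1 + 3*X_2 + 6  [with X_1=0, X_2=2]  = 12
X_4 = 3*X_1 - 3*X_3 - 5  [with X_1=0, X_3=12]  = -41
X_7 = |X_5 - X_4|  [with X_5=10, X_4=-41]  = 51
Without intervention: X_3 = -2*X_1 + 3*X_2 + 6  [with X_1=0, X_2=2]  = 12; X_4 = 3*X_1 - 3*X_3 - 5  [with X_1=0, X_3=12]  = -41; X_5 = |X_4 - X_3|  [with X_4=-41, X_3=12]  = 53; X_7 = |X_5 - X_4|  [with X_5=53, X_4=-41]  = 94.
Change = 51 − 94 = -43.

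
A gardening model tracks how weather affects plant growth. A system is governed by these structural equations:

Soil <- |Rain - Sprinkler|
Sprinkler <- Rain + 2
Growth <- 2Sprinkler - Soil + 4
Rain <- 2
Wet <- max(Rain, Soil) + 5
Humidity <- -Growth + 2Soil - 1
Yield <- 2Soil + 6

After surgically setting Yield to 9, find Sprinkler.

4

Under do(Yield=9), the mechanism Yield <- 2Soil + 6 is discarded; Yield is fixed at 9.
Sprinkler is not downstream of the intervention, so its value is determined by the original equations.
Sprinkler = Rain + 2  [with Rain=2]  = 4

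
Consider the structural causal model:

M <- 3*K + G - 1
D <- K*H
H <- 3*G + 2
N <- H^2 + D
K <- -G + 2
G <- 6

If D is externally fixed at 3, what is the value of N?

Under do(D=3), the mechanism D <- K*H is discarded; D is fixed at 3.
H = 3*G + 2  [with G=6]  = 20
N = H^2 + D  [with H=20, D=3]  = 403

403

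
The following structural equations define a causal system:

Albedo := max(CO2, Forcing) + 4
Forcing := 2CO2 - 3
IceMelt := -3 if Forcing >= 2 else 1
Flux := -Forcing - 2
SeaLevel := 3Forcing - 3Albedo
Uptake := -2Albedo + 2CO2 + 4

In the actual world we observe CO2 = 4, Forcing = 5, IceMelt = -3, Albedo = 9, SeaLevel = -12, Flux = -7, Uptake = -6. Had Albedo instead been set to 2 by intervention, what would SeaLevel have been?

Intervening sets Albedo = 2 and removes its equation (Albedo := max(CO2, Forcing) + 4).
Forcing = 2CO2 - 3  [with CO2=4]  = 5
SeaLevel = 3Forcing - 3Albedo  [with Forcing=5, Albedo=2]  = 9

9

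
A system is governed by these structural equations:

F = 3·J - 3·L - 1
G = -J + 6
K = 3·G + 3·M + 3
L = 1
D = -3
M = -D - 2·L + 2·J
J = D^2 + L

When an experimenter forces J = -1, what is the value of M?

-1

The intervention breaks the incoming arrows to J: J = D^2 + L no longer applies, and J = -1.
M = -D - 2·L + 2·J  [with D=-3, L=1, J=-1]  = -1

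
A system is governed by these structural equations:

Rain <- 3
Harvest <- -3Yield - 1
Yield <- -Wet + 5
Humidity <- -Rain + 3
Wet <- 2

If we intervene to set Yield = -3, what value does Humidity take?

0

Under do(Yield=-3), the mechanism Yield <- -Wet + 5 is discarded; Yield is fixed at -3.
Since Humidity is not a descendant of the intervened variable, it is unaffected.
Humidity = -Rain + 3  [with Rain=3]  = 0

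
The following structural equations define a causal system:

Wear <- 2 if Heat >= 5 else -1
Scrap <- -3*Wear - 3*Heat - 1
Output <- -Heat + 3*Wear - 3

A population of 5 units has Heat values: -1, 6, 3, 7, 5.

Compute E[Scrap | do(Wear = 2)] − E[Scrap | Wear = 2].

6

Under do(Wear=2), Wear's equation is replaced by Wear=2 for every unit. Per-unit Scrap: -4, -25, -16, -28, -22. Mean = -19.
Observing Wear=2 restricts to units where Wear's equation naturally yields 2: Heat ∈ {6, 7, 5}. In that subpopulation Scrap = -25, -28, -22, mean -25.
Difference = -19 − (-25) = 6.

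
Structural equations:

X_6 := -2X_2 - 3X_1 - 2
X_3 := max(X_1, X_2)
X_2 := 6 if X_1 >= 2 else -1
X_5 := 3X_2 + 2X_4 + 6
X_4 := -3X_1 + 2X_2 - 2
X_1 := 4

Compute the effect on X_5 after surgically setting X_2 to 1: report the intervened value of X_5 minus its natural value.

-35

do(X_2=1) replaces the equation X_2 := 6 if X_1 >= 2 else -1 with the constant X_2 = 1.
X_4 = -3X_1 + 2X_2 - 2  [with X_1=4, X_2=1]  = -12
X_5 = 3X_2 + 2X_4 + 6  [with X_2=1, X_4=-12]  = -15
Without intervention: X_2 = 6 if X_1 >= 2 else -1  [with X_1=4]  = 6; X_4 = -3X_1 + 2X_2 - 2  [with X_1=4, X_2=6]  = -2; X_5 = 3X_2 + 2X_4 + 6  [with X_2=6, X_4=-2]  = 20.
Change = -15 − 20 = -35.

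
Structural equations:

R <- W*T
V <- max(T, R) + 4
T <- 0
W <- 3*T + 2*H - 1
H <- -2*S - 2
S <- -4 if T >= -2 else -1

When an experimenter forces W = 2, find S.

-4

The intervention breaks the incoming arrows to W: W <- 3*T + 2*H - 1 no longer applies, and W = 2.
Since S is not a descendant of the intervened variable, it is unaffected.
S = -4 if T >= -2 else -1  [with T=0]  = -4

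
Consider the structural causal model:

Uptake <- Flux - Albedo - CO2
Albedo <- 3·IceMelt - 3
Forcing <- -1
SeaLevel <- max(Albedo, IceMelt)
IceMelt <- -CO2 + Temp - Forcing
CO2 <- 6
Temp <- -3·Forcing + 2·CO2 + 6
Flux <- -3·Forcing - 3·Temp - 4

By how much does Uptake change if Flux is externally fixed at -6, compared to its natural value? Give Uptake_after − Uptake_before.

do(Flux=-6) replaces the equation Flux <- -3·Forcing - 3·Temp - 4 with the constant Flux = -6.
Temp = -3·Forcing + 2·CO2 + 6  [with Forcing=-1, CO2=6]  = 21
IceMelt = -CO2 + Temp - Forcing  [with CO2=6, Temp=21, Forcing=-1]  = 16
Albedo = 3·IceMelt - 3  [with IceMelt=16]  = 45
Uptake = Flux - Albedo - CO2  [with Flux=-6, Albedo=45, CO2=6]  = -57
Without intervention: Temp = -3·Forcing + 2·CO2 + 6  [with Forcing=-1, CO2=6]  = 21; IceMelt = -CO2 + Temp - Forcing  [with CO2=6, Temp=21, Forcing=-1]  = 16; Albedo = 3·IceMelt - 3  [with IceMelt=16]  = 45; Flux = -3·Forcing - 3·Temp - 4  [with Forcing=-1, Temp=21]  = -64; Uptake = Flux - Albedo - CO2  [with Flux=-64, Albedo=45, CO2=6]  = -115.
Change = -57 − (-115) = 58.

58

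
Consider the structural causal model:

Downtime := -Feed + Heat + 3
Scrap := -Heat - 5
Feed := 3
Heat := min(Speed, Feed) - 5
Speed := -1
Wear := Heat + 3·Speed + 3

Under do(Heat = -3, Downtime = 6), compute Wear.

-3

Setting Heat = -3, Downtime = 6 by intervention discards those variables' equations.
Wear = Heat + 3·Speed + 3  [with Heat=-3, Speed=-1]  = -3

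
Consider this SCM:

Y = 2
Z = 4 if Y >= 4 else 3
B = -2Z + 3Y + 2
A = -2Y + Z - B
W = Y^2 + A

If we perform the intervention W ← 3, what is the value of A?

-3

The intervention breaks the incoming arrows to W: W = Y^2 + A no longer applies, and W = 3.
Since A is not a descendant of the intervened variable, it is unaffected.
Z = 4 if Y >= 4 else 3  [with Y=2]  = 3
B = -2Z + 3Y + 2  [with Z=3, Y=2]  = 2
A = -2Y + Z - B  [with Y=2, Z=3, B=2]  = -3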